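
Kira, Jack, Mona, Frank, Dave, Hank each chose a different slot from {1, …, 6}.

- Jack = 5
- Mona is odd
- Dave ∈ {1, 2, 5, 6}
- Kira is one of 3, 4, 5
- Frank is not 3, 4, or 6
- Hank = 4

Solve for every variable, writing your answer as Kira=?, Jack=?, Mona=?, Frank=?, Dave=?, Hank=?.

Kira=3, Jack=5, Mona=1, Frank=2, Dave=6, Hank=4

Jack must be 5 (only option left). Eliminate 5 elsewhere: Kira, Mona, Frank, Dave.
That leaves Hank = 4. Strike 4 from Kira.
Kira has just one choice, so Kira = 3. Remove 3 from Mona.
Mona has just one choice, so Mona = 1. Remove 1 from Frank, Dave.
Frank's domain is down to {2}, so Frank = 2. Eliminate 2 elsewhere: Dave.
That leaves Dave = 6.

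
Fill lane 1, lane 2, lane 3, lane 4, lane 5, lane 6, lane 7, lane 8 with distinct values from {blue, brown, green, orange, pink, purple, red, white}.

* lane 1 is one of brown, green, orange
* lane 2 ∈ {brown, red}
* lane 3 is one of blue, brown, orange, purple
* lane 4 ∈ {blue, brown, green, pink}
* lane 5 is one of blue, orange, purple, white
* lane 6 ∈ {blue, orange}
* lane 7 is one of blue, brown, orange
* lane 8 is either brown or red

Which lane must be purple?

The 8 variables together cover exactly {blue, brown, green, orange, pink, purple, red, white} — 8 values for 8 variables — and pink appears only in lane 4's list, so lane 4 = pink.
Among the 7 still-open variables, green fits only lane 1 (and all 7 values in {blue, brown, green, orange, purple, red, white} must be used), so lane 1 = green.
The 6 still-open variables draw from only 6 values {blue, brown, orange, purple, red, white}, so each is used; only lane 5 can be white, hence lane 5 = white.
The 5 still-open variables draw from only 5 values {blue, brown, orange, purple, red}, so each is used; only lane 3 can be purple, hence lane 3 = purple.

lane 3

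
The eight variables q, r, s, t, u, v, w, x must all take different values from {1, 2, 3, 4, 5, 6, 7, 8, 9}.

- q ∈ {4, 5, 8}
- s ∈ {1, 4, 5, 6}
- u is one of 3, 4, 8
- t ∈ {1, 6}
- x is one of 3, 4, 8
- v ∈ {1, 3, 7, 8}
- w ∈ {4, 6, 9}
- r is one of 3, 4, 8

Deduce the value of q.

5

The 8 variables together cover exactly {1, 3, 4, 5, 6, 7, 8, 9} — 8 values for 8 variables — and 7 appears only in v's list, so v = 7.
The 7 still-open variables together cover exactly {1, 3, 4, 5, 6, 8, 9} — 7 values for 7 variables — and 9 appears only in w's list, so w = 9.
r, u, x share exactly the 3 values {3, 4, 8}; by pigeonhole those values go to them, so strike 3, 4, 8 from q, s.
So q = 5.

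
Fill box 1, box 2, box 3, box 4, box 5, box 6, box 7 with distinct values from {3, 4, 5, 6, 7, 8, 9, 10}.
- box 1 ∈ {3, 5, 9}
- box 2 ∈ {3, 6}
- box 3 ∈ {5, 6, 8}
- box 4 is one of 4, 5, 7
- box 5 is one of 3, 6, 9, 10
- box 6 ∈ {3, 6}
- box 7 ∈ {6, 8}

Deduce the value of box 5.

10

box 2 and box 6 between them cover only {3, 6} — a naked pair. Remove those values from box 1, box 3, box 5, box 7.
box 7's domain is down to {8}, so box 7 = 8. Remove 8 from box 3.
That leaves box 3 = 5. Strike 5 from box 1, box 4.
box 1 must be 9 (only option left). So box 5 can't be 9.
So box 5 = 10.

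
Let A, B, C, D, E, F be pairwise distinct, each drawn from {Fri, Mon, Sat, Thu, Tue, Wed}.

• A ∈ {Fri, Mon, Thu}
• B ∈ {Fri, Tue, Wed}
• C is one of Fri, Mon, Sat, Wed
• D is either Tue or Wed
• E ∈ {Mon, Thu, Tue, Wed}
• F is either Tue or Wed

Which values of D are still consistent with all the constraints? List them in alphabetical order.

Tue, Wed

The 6 variables together cover exactly {Fri, Mon, Sat, Thu, Tue, Wed} — 6 values for 6 variables — and Sat appears only in C's list, so C = Sat.
D and F between them cover only {Tue, Wed} — a naked pair. Remove those values from B, E.
B's domain is down to {Fri}, so B = Fri. So A can't be Fri.
No further eliminations apply; D can still be any of Tue, Wed.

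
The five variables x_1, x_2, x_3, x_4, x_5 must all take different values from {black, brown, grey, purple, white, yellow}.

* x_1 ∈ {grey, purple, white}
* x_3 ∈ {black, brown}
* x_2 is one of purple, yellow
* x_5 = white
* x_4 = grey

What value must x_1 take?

x_4 must be grey (only option left). Eliminate grey elsewhere: x_1.
x_5's domain is down to {white}, so x_5 = white. Eliminate white elsewhere: x_1.
So x_1 = purple.

purple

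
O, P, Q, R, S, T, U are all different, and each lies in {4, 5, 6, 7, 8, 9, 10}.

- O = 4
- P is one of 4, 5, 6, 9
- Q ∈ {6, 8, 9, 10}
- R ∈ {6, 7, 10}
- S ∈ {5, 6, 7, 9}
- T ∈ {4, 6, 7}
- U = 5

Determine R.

O must be 4 (only option left). Remove 4 from P, T.
U has just one choice, so U = 5. Eliminate 5 elsewhere: P, S.
The 5 still-open variables together cover exactly {6, 7, 8, 9, 10} — 5 values for 5 variables — and 8 appears only in Q's list, so Q = 8.
Among the 4 still-open variables, 10 fits only R (and all 4 values in {6, 7, 9, 10} must be used), so R = 10.

10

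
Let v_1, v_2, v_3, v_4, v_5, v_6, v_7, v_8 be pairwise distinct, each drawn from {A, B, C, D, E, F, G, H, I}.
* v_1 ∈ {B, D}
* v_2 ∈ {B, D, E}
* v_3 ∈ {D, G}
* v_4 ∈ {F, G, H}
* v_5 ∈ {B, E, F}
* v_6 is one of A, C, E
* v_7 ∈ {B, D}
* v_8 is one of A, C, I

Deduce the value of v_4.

H

v_1 and v_7 between them cover only {B, D} — a naked pair. Remove those values from v_2, v_3, v_5.
That leaves v_2 = E. So v_5, v_6 can't be E.
v_3 must be G (only option left). Eliminate G elsewhere: v_4.
That leaves v_5 = F. Strike F from v_4.
So v_4 = H.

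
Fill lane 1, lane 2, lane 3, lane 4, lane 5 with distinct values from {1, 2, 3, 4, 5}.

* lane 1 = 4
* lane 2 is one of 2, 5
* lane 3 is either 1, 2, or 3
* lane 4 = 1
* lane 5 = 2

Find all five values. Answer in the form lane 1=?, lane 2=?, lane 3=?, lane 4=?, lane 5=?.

lane 1=4, lane 2=5, lane 3=3, lane 4=1, lane 5=2

lane 1 has just one choice, so lane 1 = 4.
That leaves lane 4 = 1. So lane 3 can't be 1.
lane 5's domain is down to {2}, so lane 5 = 2. Strike 2 from lane 2, lane 3.
lane 2 has just one choice, so lane 2 = 5.
lane 3's domain is down to {3}, so lane 3 = 3.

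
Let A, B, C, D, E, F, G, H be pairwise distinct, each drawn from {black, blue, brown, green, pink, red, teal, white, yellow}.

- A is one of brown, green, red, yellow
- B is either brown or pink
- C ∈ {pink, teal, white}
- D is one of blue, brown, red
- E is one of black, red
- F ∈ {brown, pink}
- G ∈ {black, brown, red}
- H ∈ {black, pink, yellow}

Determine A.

green

B and F share exactly the 2 values {brown, pink}; by pigeonhole those values go to them, so strike brown, pink from A, C, D, G, H.
The 2 variables E and G are confined to {black, red}, which locks those values in; drop them from A, D, H.
D's domain is down to {blue}, so D = blue.
H has just one choice, so H = yellow. Eliminate yellow elsewhere: A.
So A = green.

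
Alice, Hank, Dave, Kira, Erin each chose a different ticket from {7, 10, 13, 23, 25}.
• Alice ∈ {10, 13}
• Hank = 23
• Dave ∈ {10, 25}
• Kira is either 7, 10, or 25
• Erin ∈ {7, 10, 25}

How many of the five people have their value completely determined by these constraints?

2

Hank has just one choice, so Hank = 23.
The 4 still-open variables draw from only 4 values {7, 10, 13, 25}, so each is used; only Alice can be 13, hence Alice = 13.
Determined: Alice=13, Hank=23. The other people each still have more than one consistent value. That makes 2.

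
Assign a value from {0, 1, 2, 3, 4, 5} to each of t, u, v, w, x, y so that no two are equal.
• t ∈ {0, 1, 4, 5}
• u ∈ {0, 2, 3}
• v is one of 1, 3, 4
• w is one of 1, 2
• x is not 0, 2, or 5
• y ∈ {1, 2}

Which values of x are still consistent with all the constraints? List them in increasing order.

The 6 variables draw from only 6 values {0, 1, 2, 3, 4, 5}, so each is used; only t can be 5, hence t = 5.
Among the 5 still-open variables, 0 fits only u (and all 5 values in {0, 1, 2, 3, 4} must be used), so u = 0.
The 2 variables w and y are confined to {1, 2}, which locks those values in; drop them from v, x.
No further eliminations apply; x can still be any of 3, 4.

3, 4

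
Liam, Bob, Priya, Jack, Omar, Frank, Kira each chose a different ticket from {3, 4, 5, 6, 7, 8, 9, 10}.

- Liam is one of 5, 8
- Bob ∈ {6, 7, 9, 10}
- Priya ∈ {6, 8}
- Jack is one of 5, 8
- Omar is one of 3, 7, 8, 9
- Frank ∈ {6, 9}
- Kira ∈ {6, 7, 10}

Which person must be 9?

The 7 variables draw from only 7 values {3, 5, 6, 7, 8, 9, 10}, so each is used; only Omar can be 3, hence Omar = 3.
Liam and Jack share exactly the 2 values {5, 8}; by pigeonhole those values go to them, so strike 5, 8 from Priya.
Priya has just one choice, so Priya = 6. Remove 6 from Bob, Frank, Kira.
So 9 goes to Frank.

Frank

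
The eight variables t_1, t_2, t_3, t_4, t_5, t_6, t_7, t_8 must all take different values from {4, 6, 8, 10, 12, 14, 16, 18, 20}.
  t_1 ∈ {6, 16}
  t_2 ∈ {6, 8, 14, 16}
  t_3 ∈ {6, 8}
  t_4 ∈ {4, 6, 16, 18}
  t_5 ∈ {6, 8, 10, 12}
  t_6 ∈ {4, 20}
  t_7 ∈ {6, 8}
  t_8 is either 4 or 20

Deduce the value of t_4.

The 2 variables t_3 and t_7 are confined to {6, 8}, which locks those values in; drop them from t_1, t_2, t_4, t_5.
That leaves t_1 = 16. Strike 16 from t_2, t_4.
t_2 has just one choice, so t_2 = 14.
The 2 variables t_6 and t_8 are confined to {4, 20}, which locks those values in; drop them from t_4.
So t_4 = 18.

18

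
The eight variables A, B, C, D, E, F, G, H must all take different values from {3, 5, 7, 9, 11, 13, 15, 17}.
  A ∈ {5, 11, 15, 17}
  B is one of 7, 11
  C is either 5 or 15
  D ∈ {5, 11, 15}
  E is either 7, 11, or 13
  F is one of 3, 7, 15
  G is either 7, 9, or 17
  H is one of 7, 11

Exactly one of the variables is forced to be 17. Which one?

A

The 8 variables draw from only 8 values {3, 5, 7, 9, 11, 13, 15, 17}, so each is used; only F can be 3, hence F = 3.
The 7 still-open variables draw from only 7 values {5, 7, 9, 11, 13, 15, 17}, so each is used; only G can be 9, hence G = 9.
The 6 still-open variables draw from only 6 values {5, 7, 11, 13, 15, 17}, so each is used; only E can be 13, hence E = 13.
The 5 still-open variables together cover exactly {5, 7, 11, 15, 17} — 5 values for 5 variables — and 17 appears only in A's list, so A = 17.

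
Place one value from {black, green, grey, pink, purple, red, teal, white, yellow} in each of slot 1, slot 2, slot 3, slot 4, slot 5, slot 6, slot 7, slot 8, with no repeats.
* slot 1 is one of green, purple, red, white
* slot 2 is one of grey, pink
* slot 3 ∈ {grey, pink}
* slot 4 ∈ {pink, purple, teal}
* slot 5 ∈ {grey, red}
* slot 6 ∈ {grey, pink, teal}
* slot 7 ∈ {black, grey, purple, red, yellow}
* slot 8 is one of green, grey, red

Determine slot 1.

white

The 2 variables slot 2 and slot 3 are confined to {grey, pink}, which locks those values in; drop them from slot 4, slot 5, slot 6, slot 7, slot 8.
slot 5 has just one choice, so slot 5 = red. So slot 1, slot 7, slot 8 can't be red.
slot 6 has just one choice, so slot 6 = teal. Remove teal from slot 4.
slot 8's domain is down to {green}, so slot 8 = green. Remove green from slot 1.
slot 4 must be purple (only option left). So slot 1, slot 7 can't be purple.
So slot 1 = white.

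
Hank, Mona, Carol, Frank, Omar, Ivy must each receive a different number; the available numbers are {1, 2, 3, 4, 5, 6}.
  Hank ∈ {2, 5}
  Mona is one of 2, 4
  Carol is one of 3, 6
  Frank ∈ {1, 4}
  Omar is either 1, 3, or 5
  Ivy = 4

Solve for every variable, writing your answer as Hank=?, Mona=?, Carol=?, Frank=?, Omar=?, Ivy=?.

Ivy's domain is down to {4}, so Ivy = 4. So Mona, Frank can't be 4.
Mona's domain is down to {2}, so Mona = 2. Eliminate 2 elsewhere: Hank.
Frank has just one choice, so Frank = 1. Strike 1 from Omar.
Hank's domain is down to {5}, so Hank = 5. So Omar can't be 5.
Omar's domain is down to {3}, so Omar = 3. Eliminate 3 elsewhere: Carol.
Carol has just one choice, so Carol = 6.

Hank=5, Mona=2, Carol=6, Frank=1, Omar=3, Ivy=4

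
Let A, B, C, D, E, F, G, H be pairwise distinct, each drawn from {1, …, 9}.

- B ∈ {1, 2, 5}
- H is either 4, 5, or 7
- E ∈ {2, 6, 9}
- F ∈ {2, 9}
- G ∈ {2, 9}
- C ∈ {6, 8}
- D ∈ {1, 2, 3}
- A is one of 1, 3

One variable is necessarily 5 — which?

B

The 2 variables F and G are confined to {2, 9}, which locks those values in; drop them from B, D, E.
E must be 6 (only option left). Strike 6 from C.
C has just one choice, so C = 8.
A and D share exactly the 2 values {1, 3}; by pigeonhole those values go to them, so strike 1, 3 from B.
So 5 goes to B.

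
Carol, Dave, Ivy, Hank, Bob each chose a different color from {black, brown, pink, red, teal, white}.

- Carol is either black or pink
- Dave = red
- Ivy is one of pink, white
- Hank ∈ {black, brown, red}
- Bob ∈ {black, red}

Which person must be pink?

Dave has just one choice, so Dave = red. Strike red from Hank, Bob.
Bob's domain is down to {black}, so Bob = black. So Carol, Hank can't be black.
So pink goes to Carol.

Carol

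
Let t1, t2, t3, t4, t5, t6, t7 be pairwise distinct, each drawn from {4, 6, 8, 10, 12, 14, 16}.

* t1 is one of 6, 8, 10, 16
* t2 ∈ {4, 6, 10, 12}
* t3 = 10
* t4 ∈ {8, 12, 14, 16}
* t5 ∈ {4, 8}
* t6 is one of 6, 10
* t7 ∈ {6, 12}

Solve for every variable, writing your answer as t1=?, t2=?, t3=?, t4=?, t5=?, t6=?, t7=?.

t3's domain is down to {10}, so t3 = 10. Strike 10 from t1, t2, t6.
t6 must be 6 (only option left). So t1, t2, t7 can't be 6.
t7 must be 12 (only option left). Strike 12 from t2, t4.
t2 must be 4 (only option left). Remove 4 from t5.
That leaves t5 = 8. Eliminate 8 elsewhere: t1, t4.
t1 has just one choice, so t1 = 16. Eliminate 16 elsewhere: t4.
t4's domain is down to {14}, so t4 = 14.

t1=16, t2=4, t3=10, t4=14, t5=8, t6=6, t7=12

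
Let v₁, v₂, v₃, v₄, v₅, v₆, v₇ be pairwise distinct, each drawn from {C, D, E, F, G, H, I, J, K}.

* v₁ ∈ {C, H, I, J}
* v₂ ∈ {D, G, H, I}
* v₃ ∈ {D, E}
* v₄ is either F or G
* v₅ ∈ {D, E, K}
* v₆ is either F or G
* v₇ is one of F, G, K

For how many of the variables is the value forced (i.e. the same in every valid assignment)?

1

v₄ and v₆ between them cover only {F, G} — a naked pair. Remove those values from v₂, v₇.
v₇ must be K (only option left). Eliminate K elsewhere: v₅.
The 2 variables v₃ and v₅ are confined to {D, E}, which locks those values in; drop them from v₂.
Determined: v₇=K. The other variables each still have more than one consistent value. That makes 1.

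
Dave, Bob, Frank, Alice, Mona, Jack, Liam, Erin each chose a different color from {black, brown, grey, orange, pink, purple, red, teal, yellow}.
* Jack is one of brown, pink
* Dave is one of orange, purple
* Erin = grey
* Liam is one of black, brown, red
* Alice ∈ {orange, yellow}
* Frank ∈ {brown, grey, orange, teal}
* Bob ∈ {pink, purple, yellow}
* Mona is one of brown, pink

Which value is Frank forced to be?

teal

Erin's domain is down to {grey}, so Erin = grey. So Frank can't be grey.
Mona and Jack share exactly the 2 values {brown, pink}; by pigeonhole those values go to them, so strike brown, pink from Bob, Frank, Liam.
Dave, Bob, Alice share exactly the 3 values {orange, purple, yellow}; by pigeonhole those values go to them, so strike orange, purple, yellow from Frank.
So Frank = teal.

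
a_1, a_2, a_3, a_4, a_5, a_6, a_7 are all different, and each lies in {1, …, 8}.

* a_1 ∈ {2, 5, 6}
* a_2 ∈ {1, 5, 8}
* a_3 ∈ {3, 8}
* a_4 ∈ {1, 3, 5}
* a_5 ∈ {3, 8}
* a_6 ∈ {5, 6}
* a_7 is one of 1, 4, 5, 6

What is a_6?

6

The 7 variables draw from only 7 values {1, 2, 3, 4, 5, 6, 8}, so each is used; only a_1 can be 2, hence a_1 = 2.
Among the 6 still-open variables, 4 fits only a_7 (and all 6 values in {1, 3, 4, 5, 6, 8} must be used), so a_7 = 4.
The 5 still-open variables together cover exactly {1, 3, 5, 6, 8} — 5 values for 5 variables — and 6 appears only in a_6's list, so a_6 = 6.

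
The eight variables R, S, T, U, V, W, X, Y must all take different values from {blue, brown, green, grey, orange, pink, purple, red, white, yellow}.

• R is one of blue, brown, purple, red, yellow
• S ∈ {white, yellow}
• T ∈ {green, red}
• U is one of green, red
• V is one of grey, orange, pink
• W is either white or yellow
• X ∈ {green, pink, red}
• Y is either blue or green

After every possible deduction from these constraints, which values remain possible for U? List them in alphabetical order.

S and W share exactly the 2 values {white, yellow}; by pigeonhole those values go to them, so strike white, yellow from R.
T and U share exactly the 2 values {green, red}; by pigeonhole those values go to them, so strike green, red from R, X, Y.
That leaves X = pink. Strike pink from V.
That leaves Y = blue. Eliminate blue elsewhere: R.
No further eliminations apply; U can still be any of green, red.

green, red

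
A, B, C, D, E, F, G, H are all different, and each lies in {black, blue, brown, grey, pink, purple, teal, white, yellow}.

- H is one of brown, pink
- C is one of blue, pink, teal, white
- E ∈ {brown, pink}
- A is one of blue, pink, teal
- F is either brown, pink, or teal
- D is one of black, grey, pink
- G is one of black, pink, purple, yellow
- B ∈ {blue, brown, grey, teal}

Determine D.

black

The 2 variables E and H are confined to {brown, pink}, which locks those values in; drop them from A, B, C, D, F, G.
F has just one choice, so F = teal. So A, B, C can't be teal.
A's domain is down to {blue}, so A = blue. So B, C can't be blue.
B must be grey (only option left). Eliminate grey elsewhere: D.
So D = black.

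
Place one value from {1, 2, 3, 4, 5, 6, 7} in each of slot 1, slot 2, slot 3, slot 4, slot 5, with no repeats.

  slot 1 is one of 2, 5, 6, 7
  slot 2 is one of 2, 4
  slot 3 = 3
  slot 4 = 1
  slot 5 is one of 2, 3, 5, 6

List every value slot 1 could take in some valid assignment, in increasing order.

slot 3 has just one choice, so slot 3 = 3. Eliminate 3 elsewhere: slot 5.
slot 4's domain is down to {1}, so slot 4 = 1.
No further eliminations apply; slot 1 can still be any of 2, 5, 6, 7.

2, 5, 6, 7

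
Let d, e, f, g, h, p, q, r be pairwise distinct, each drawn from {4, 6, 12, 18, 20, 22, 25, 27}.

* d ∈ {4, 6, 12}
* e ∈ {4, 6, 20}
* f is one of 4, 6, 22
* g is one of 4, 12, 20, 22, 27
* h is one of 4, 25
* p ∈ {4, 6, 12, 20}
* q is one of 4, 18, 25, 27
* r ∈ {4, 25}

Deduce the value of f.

Among the 8 variables, 18 fits only q (and all 8 values in {4, 6, 12, 18, 20, 22, 25, 27} must be used), so q = 18.
Among the 7 still-open variables, 27 fits only g (and all 7 values in {4, 6, 12, 20, 22, 25, 27} must be used), so g = 27.
The 6 still-open variables draw from only 6 values {4, 6, 12, 20, 22, 25}, so each is used; only f can be 22, hence f = 22.

22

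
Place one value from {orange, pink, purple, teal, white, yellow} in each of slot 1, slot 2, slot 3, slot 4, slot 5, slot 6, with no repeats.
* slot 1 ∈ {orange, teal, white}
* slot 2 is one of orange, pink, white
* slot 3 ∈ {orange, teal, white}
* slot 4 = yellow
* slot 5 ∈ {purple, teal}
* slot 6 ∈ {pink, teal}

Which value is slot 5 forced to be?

purple

slot 4 has just one choice, so slot 4 = yellow.
The 5 still-open variables draw from only 5 values {orange, pink, purple, teal, white}, so each is used; only slot 5 can be purple, hence slot 5 = purple.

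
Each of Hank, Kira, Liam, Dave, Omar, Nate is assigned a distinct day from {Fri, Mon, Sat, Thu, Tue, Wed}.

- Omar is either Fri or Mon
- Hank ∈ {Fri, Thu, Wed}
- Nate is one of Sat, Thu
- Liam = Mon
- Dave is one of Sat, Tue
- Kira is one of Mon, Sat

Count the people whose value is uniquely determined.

Liam's domain is down to {Mon}, so Liam = Mon. Remove Mon from Kira, Omar.
Omar has just one choice, so Omar = Fri. Strike Fri from Hank.
Kira must be Sat (only option left). Remove Sat from Dave, Nate.
Dave's domain is down to {Tue}, so Dave = Tue.
Nate must be Thu (only option left). Eliminate Thu elsewhere: Hank.
Hank has just one choice, so Hank = Wed.
Every person is fixed: Hank=Wed, Kira=Sat, Liam=Mon, Dave=Tue, Omar=Fri, Nate=Thu. That makes 6.

6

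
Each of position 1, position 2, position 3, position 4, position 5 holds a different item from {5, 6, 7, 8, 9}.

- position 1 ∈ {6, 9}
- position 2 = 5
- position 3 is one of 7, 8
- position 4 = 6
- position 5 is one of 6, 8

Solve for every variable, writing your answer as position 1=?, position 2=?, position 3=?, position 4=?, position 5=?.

position 1=9, position 2=5, position 3=7, position 4=6, position 5=8

position 2's domain is down to {5}, so position 2 = 5.
position 4 must be 6 (only option left). Eliminate 6 elsewhere: position 1, position 5.
position 5 has just one choice, so position 5 = 8. So position 3 can't be 8.
position 1 must be 9 (only option left).
That leaves position 3 = 7.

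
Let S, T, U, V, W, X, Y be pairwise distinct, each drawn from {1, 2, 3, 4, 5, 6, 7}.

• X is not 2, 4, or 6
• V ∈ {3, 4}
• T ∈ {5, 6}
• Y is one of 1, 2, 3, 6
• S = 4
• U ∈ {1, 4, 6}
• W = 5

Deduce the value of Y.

2

S has just one choice, so S = 4. So U, V can't be 4.
V has just one choice, so V = 3. So X, Y can't be 3.
W's domain is down to {5}, so W = 5. Strike 5 from T, X.
T must be 6 (only option left). Eliminate 6 elsewhere: U, Y.
U must be 1 (only option left). Remove 1 from X, Y.
So Y = 2.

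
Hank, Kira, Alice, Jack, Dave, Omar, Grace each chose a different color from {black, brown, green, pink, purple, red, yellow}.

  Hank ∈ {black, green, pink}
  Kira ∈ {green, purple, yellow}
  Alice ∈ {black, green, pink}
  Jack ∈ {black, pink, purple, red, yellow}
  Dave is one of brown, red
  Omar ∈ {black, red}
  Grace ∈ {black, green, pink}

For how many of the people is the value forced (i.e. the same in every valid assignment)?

The 7 variables together cover exactly {black, brown, green, pink, purple, red, yellow} — 7 values for 7 variables — and brown appears only in Dave's list, so Dave = brown.
The 3 variables Hank, Alice, Grace are confined to {black, green, pink}, which locks those values in; drop them from Kira, Jack, Omar.
That leaves Omar = red. Remove red from Jack.
Determined: Dave=brown, Omar=red. The other people each still have more than one consistent value. That makes 2.

2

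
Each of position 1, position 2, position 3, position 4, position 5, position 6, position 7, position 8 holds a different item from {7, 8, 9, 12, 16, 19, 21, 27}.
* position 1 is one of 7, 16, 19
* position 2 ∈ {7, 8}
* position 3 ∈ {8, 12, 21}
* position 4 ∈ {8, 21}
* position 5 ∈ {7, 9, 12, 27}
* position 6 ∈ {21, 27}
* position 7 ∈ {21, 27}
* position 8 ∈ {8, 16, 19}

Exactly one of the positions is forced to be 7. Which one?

position 2

The 8 variables draw from only 8 values {7, 8, 9, 12, 16, 19, 21, 27}, so each is used; only position 5 can be 9, hence position 5 = 9.
Among the 7 still-open variables, 12 fits only position 3 (and all 7 values in {7, 8, 12, 16, 19, 21, 27} must be used), so position 3 = 12.
position 6 and position 7 between them cover only {21, 27} — a naked pair. Remove those values from position 4.
position 4 has just one choice, so position 4 = 8. Eliminate 8 elsewhere: position 2, position 8.
So 7 goes to position 2.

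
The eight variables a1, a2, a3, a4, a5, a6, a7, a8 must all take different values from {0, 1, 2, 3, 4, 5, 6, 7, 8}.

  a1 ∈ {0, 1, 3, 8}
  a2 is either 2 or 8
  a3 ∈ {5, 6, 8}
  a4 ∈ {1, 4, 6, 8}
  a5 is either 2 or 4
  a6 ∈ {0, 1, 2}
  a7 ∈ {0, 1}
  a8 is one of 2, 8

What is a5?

Among the 8 variables, 3 fits only a1 (and all 8 values in {0, 1, 2, 3, 4, 5, 6, 8} must be used), so a1 = 3.
The 7 still-open variables together cover exactly {0, 1, 2, 4, 5, 6, 8} — 7 values for 7 variables — and 5 appears only in a3's list, so a3 = 5.
The 6 still-open variables draw from only 6 values {0, 1, 2, 4, 6, 8}, so each is used; only a4 can be 6, hence a4 = 6.
The 5 still-open variables together cover exactly {0, 1, 2, 4, 8} — 5 values for 5 variables — and 4 appears only in a5's list, so a5 = 4.

4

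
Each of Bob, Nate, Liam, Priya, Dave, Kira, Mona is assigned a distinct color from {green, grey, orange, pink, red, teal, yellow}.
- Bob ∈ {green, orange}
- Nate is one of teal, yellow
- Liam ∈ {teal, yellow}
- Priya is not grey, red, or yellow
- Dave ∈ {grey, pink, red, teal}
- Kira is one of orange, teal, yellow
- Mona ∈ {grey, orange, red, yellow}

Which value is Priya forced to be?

pink

Nate and Liam between them cover only {teal, yellow} — a naked pair. Remove those values from Priya, Dave, Kira, Mona.
Kira has just one choice, so Kira = orange. Strike orange from Bob, Priya, Mona.
Bob must be green (only option left). So Priya can't be green.
So Priya = pink.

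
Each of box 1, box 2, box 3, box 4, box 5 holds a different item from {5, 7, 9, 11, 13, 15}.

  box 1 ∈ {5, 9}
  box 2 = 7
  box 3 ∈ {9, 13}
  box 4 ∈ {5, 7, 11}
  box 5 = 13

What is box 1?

box 2 must be 7 (only option left). Strike 7 from box 4.
That leaves box 5 = 13. So box 3 can't be 13.
box 3's domain is down to {9}, so box 3 = 9. Strike 9 from box 1.
So box 1 = 5.

5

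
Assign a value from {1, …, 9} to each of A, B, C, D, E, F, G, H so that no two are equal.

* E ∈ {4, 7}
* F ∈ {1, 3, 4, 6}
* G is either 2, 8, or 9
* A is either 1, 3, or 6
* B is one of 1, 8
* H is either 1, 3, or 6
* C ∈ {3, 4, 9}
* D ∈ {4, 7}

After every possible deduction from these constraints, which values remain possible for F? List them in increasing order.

Among the 8 variables, 2 fits only G (and all 8 values in {1, 2, 3, 4, 6, 7, 8, 9} must be used), so G = 2.
Among the 7 still-open variables, 8 fits only B (and all 7 values in {1, 3, 4, 6, 7, 8, 9} must be used), so B = 8.
The 6 still-open variables together cover exactly {1, 3, 4, 6, 7, 9} — 6 values for 6 variables — and 9 appears only in C's list, so C = 9.
D and E share exactly the 2 values {4, 7}; by pigeonhole those values go to them, so strike 4, 7 from F.
No further eliminations apply; F can still be any of 1, 3, 6.

1, 3, 6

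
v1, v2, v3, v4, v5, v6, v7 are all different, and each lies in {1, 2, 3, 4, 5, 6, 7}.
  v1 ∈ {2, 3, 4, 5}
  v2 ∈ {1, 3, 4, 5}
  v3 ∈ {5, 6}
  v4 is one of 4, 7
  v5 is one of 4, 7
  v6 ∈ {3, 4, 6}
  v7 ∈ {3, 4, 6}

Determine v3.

The 7 variables draw from only 7 values {1, 2, 3, 4, 5, 6, 7}, so each is used; only v2 can be 1, hence v2 = 1.
The 6 still-open variables draw from only 6 values {2, 3, 4, 5, 6, 7}, so each is used; only v1 can be 2, hence v1 = 2.
The 5 still-open variables together cover exactly {3, 4, 5, 6, 7} — 5 values for 5 variables — and 5 appears only in v3's list, so v3 = 5.

5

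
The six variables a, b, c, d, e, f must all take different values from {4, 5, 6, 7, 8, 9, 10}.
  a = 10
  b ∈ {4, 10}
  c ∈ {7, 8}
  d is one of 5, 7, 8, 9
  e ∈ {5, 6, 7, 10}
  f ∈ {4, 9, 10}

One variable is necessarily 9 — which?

f

a's domain is down to {10}, so a = 10. Eliminate 10 elsewhere: b, e, f.
b's domain is down to {4}, so b = 4. Strike 4 from f.
So 9 goes to f.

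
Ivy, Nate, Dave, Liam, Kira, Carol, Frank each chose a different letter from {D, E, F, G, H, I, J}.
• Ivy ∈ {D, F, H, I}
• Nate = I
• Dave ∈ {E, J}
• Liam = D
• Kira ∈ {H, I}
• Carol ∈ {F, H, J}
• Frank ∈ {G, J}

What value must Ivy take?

F

Nate's domain is down to {I}, so Nate = I. Strike I from Ivy, Kira.
Liam must be D (only option left). Remove D from Ivy.
Kira has just one choice, so Kira = H. Remove H from Ivy, Carol.
So Ivy = F.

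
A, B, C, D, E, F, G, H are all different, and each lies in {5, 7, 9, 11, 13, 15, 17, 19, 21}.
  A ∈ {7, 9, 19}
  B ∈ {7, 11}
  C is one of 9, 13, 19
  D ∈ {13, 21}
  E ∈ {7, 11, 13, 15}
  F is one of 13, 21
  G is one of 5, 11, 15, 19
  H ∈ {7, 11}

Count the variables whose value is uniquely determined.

2

The 8 variables together cover exactly {5, 7, 9, 11, 13, 15, 19, 21} — 8 values for 8 variables — and 5 appears only in G's list, so G = 5.
The 7 still-open variables draw from only 7 values {7, 9, 11, 13, 15, 19, 21}, so each is used; only E can be 15, hence E = 15.
B and H between them cover only {7, 11} — a naked pair. Remove those values from A.
The 2 variables D and F are confined to {13, 21}, which locks those values in; drop them from C.
Determined: E=15, G=5. The other variables each still have more than one consistent value. That makes 2.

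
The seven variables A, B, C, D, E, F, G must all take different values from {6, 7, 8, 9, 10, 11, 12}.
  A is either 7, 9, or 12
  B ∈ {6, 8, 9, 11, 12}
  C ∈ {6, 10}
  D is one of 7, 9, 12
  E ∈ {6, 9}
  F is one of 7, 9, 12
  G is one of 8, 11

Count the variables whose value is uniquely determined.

Among the 7 variables, 10 fits only C (and all 7 values in {6, 7, 8, 9, 10, 11, 12} must be used), so C = 10.
A, D, F share exactly the 3 values {7, 9, 12}; by pigeonhole those values go to them, so strike 7, 9, 12 from B, E.
E must be 6 (only option left). Eliminate 6 elsewhere: B.
Determined: C=10, E=6. The other variables each still have more than one consistent value. That makes 2.

2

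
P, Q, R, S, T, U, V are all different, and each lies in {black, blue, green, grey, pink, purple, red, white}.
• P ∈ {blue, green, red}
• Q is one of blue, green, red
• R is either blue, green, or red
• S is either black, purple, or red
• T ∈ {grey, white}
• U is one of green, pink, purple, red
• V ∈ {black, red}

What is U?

pink

P, Q, R share exactly the 3 values {blue, green, red}; by pigeonhole those values go to them, so strike blue, green, red from S, U, V.
V has just one choice, so V = black. So S can't be black.
S's domain is down to {purple}, so S = purple. Strike purple from U.
So U = pink.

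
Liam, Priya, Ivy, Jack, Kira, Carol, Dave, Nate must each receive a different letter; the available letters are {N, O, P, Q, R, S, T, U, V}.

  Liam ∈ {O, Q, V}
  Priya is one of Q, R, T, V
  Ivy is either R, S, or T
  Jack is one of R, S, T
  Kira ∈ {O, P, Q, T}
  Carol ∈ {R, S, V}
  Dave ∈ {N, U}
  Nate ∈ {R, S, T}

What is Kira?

Ivy, Jack, Nate share exactly the 3 values {R, S, T}; by pigeonhole those values go to them, so strike R, S, T from Priya, Kira, Carol.
Carol has just one choice, so Carol = V. Strike V from Liam, Priya.
That leaves Priya = Q. Eliminate Q elsewhere: Liam, Kira.
Liam's domain is down to {O}, so Liam = O. Eliminate O elsewhere: Kira.
So Kira = P.

P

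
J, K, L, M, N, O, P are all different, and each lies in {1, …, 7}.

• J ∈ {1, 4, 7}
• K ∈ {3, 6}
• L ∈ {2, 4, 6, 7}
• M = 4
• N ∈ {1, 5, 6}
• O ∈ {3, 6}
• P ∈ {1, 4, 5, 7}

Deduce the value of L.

M has just one choice, so M = 4. So J, L, P can't be 4.
Among the 6 still-open variables, 2 fits only L (and all 6 values in {1, 2, 3, 5, 6, 7} must be used), so L = 2.

2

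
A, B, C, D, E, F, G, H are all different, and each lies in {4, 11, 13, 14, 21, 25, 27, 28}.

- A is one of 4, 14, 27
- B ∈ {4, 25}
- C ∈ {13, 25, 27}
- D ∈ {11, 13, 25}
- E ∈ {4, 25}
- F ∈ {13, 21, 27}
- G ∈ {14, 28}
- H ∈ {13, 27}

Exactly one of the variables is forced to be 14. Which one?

A

Among the 8 variables, 11 fits only D (and all 8 values in {4, 11, 13, 14, 21, 25, 27, 28} must be used), so D = 11.
Among the 7 still-open variables, 21 fits only F (and all 7 values in {4, 13, 14, 21, 25, 27, 28} must be used), so F = 21.
The 6 still-open variables draw from only 6 values {4, 13, 14, 25, 27, 28}, so each is used; only G can be 28, hence G = 28.
Among the 5 still-open variables, 14 fits only A (and all 5 values in {4, 13, 14, 25, 27} must be used), so A = 14.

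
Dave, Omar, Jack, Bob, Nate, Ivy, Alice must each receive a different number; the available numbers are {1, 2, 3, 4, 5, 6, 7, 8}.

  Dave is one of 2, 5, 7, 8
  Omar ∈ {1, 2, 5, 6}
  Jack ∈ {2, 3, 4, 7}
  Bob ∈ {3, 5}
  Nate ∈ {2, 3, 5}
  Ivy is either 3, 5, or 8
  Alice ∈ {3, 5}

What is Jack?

The 2 variables Bob and Alice are confined to {3, 5}, which locks those values in; drop them from Dave, Omar, Jack, Nate, Ivy.
Nate has just one choice, so Nate = 2. Eliminate 2 elsewhere: Dave, Omar, Jack.
That leaves Ivy = 8. Strike 8 from Dave.
Dave has just one choice, so Dave = 7. Eliminate 7 elsewhere: Jack.
So Jack = 4.

4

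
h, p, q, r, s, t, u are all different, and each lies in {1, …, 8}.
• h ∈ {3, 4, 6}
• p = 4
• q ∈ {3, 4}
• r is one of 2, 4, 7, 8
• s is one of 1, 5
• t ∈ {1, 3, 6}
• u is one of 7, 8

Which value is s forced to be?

p has just one choice, so p = 4. Eliminate 4 elsewhere: h, q, r.
That leaves q = 3. Eliminate 3 elsewhere: h, t.
h must be 6 (only option left). So t can't be 6.
That leaves t = 1. Remove 1 from s.
So s = 5.

5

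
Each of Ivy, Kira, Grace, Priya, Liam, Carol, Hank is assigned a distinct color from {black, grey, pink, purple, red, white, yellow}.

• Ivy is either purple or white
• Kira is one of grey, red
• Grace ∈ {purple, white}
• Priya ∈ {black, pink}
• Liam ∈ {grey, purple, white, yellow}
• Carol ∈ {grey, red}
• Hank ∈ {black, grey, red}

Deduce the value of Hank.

Among the 7 variables, pink fits only Priya (and all 7 values in {black, grey, pink, purple, red, white, yellow} must be used), so Priya = pink.
The 6 still-open variables together cover exactly {black, grey, purple, red, white, yellow} — 6 values for 6 variables — and black appears only in Hank's list, so Hank = black.

black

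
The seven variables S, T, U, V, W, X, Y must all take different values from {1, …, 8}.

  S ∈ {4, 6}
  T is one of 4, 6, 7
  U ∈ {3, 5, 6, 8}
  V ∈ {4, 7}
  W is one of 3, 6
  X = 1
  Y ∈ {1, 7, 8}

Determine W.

3

X's domain is down to {1}, so X = 1. Remove 1 from Y.
The 6 still-open variables draw from only 6 values {3, 4, 5, 6, 7, 8}, so each is used; only U can be 5, hence U = 5.
Among the 5 still-open variables, 3 fits only W (and all 5 values in {3, 4, 6, 7, 8} must be used), so W = 3.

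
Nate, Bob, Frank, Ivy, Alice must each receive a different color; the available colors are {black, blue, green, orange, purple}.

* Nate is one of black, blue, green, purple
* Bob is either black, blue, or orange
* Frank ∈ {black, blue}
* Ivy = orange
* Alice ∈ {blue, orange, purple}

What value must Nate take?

Ivy's domain is down to {orange}, so Ivy = orange. So Bob, Alice can't be orange.
The 4 still-open variables draw from only 4 values {black, blue, green, purple}, so each is used; only Nate can be green, hence Nate = green.

green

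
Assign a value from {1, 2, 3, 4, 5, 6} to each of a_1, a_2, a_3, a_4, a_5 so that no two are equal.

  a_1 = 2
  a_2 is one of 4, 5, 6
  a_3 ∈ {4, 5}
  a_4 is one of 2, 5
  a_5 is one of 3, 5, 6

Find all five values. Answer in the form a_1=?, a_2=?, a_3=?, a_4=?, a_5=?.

a_1=2, a_2=6, a_3=4, a_4=5, a_5=3

a_1 has just one choice, so a_1 = 2. Eliminate 2 elsewhere: a_4.
a_4 has just one choice, so a_4 = 5. Remove 5 from a_2, a_3, a_5.
a_3's domain is down to {4}, so a_3 = 4. Remove 4 from a_2.
a_2 must be 6 (only option left). Strike 6 from a_5.
a_5 has just one choice, so a_5 = 3.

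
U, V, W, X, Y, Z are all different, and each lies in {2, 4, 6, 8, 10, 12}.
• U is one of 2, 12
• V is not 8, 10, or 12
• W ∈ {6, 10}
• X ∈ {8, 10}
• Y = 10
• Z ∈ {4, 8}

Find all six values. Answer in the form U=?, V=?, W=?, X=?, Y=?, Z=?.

U=12, V=2, W=6, X=8, Y=10, Z=4

Y's domain is down to {10}, so Y = 10. Eliminate 10 elsewhere: W, X.
W has just one choice, so W = 6. Strike 6 from V.
That leaves X = 8. Eliminate 8 elsewhere: Z.
Z's domain is down to {4}, so Z = 4. Eliminate 4 elsewhere: V.
That leaves V = 2. So U can't be 2.
That leaves U = 12.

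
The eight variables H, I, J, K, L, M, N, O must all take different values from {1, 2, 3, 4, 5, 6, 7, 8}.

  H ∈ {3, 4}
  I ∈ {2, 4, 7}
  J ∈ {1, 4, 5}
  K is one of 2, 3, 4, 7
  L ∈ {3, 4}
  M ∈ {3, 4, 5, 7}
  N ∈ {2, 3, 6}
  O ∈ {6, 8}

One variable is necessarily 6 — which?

The 8 variables together cover exactly {1, 2, 3, 4, 5, 6, 7, 8} — 8 values for 8 variables — and 1 appears only in J's list, so J = 1.
Among the 7 still-open variables, 5 fits only M (and all 7 values in {2, 3, 4, 5, 6, 7, 8} must be used), so M = 5.
Among the 6 still-open variables, 8 fits only O (and all 6 values in {2, 3, 4, 6, 7, 8} must be used), so O = 8.
The 5 still-open variables draw from only 5 values {2, 3, 4, 6, 7}, so each is used; only N can be 6, hence N = 6.

N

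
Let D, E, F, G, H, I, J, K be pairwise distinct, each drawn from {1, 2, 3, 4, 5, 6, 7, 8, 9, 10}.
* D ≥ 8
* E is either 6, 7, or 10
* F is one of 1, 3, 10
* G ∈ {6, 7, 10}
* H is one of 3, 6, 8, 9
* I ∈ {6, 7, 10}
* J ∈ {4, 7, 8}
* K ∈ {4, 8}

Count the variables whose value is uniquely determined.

The 8 variables together cover exactly {1, 3, 4, 6, 7, 8, 9, 10} — 8 values for 8 variables — and 1 appears only in F's list, so F = 1.
Among the 7 still-open variables, 3 fits only H (and all 7 values in {3, 4, 6, 7, 8, 9, 10} must be used), so H = 3.
The 6 still-open variables together cover exactly {4, 6, 7, 8, 9, 10} — 6 values for 6 variables — and 9 appears only in D's list, so D = 9.
E, G, I share exactly the 3 values {6, 7, 10}; by pigeonhole those values go to them, so strike 6, 7, 10 from J.
Determined: D=9, F=1, H=3. The other variables each still have more than one consistent value. That makes 3.

3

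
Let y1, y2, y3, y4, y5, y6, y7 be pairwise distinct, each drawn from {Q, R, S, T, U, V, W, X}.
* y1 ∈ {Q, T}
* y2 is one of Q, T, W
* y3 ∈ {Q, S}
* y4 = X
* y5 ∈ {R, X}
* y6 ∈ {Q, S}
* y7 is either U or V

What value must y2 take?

W

y4 must be X (only option left). Strike X from y5.
That leaves y5 = R.
y3 and y6 between them cover only {Q, S} — a naked pair. Remove those values from y1, y2.
y1 must be T (only option left). Eliminate T elsewhere: y2.
So y2 = W.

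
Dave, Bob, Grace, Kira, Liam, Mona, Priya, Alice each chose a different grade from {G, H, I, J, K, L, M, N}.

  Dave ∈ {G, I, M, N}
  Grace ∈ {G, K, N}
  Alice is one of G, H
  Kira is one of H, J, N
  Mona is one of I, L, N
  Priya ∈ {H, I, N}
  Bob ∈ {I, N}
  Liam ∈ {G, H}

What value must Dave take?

M

The 8 variables together cover exactly {G, H, I, J, K, L, M, N} — 8 values for 8 variables — and J appears only in Kira's list, so Kira = J.
Among the 7 still-open variables, K fits only Grace (and all 7 values in {G, H, I, K, L, M, N} must be used), so Grace = K.
The 6 still-open variables together cover exactly {G, H, I, L, M, N} — 6 values for 6 variables — and L appears only in Mona's list, so Mona = L.
The 5 still-open variables draw from only 5 values {G, H, I, M, N}, so each is used; only Dave can be M, hence Dave = M.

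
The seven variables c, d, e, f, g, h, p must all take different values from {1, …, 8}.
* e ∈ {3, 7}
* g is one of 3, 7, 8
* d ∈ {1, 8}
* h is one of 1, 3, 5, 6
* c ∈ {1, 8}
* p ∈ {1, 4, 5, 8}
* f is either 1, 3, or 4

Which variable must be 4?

The 7 variables together cover exactly {1, 3, 4, 5, 6, 7, 8} — 7 values for 7 variables — and 6 appears only in h's list, so h = 6.
The 6 still-open variables together cover exactly {1, 3, 4, 5, 7, 8} — 6 values for 6 variables — and 5 appears only in p's list, so p = 5.
The 5 still-open variables together cover exactly {1, 3, 4, 7, 8} — 5 values for 5 variables — and 4 appears only in f's list, so f = 4.

f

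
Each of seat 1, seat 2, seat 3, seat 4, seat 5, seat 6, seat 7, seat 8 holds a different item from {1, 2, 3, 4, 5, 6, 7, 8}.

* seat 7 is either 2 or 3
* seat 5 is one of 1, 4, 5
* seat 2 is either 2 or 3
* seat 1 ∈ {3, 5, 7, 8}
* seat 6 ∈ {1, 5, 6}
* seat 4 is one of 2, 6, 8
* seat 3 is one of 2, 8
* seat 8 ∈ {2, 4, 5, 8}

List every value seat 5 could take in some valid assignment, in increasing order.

Among the 8 variables, 7 fits only seat 1 (and all 8 values in {1, 2, 3, 4, 5, 6, 7, 8} must be used), so seat 1 = 7.
seat 2 and seat 7 between them cover only {2, 3} — a naked pair. Remove those values from seat 3, seat 4, seat 8.
seat 3 has just one choice, so seat 3 = 8. Eliminate 8 elsewhere: seat 4, seat 8.
That leaves seat 4 = 6. Remove 6 from seat 6.
No further eliminations apply; seat 5 can still be any of 1, 4, 5.

1, 4, 5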